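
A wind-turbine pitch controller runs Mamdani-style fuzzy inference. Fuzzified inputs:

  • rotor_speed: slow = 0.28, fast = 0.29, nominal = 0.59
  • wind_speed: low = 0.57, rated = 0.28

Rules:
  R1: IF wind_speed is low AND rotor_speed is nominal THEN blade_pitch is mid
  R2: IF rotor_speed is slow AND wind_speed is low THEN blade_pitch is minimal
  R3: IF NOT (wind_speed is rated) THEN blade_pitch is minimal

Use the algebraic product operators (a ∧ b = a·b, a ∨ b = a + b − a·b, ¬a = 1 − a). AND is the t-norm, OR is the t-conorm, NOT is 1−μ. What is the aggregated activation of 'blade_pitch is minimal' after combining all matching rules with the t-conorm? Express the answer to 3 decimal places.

R1: low=0.57, nominal=0.59; AND[a·b] → w = 0.3363
R2: slow=0.28, low=0.57; AND[a·b] → w = 0.1596
R3: ¬rated=1−0.28=0.72 → w = 0.7200
Rules with consequent 'minimal': {R2, R3} → strengths 0.1596, 0.7200
Aggregate via t-conorm [a + b − a·b]: 0.7647

0.765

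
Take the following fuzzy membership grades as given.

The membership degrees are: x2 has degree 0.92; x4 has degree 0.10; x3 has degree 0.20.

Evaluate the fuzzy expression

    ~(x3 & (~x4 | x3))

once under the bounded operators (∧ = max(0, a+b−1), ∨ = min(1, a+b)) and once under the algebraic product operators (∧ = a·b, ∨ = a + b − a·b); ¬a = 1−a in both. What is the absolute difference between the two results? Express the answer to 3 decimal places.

Under bounded:
  ~x4 = 1 − 0.10 = 0.90
  ~x4 | x3 = min(1, a+b) on (0.90, 0.20) = 1.00
  x3 & (~x4 | x3) = max(0, a+b−1) on (0.20, 1.00) = 0.20
  ~(x3 & (~x4 | x3)) = 1 − 0.20 = 0.80
  → value = 0.8000
Under algebraic product:
  ~x4 = 1 − 0.1000 = 0.9000
  ~x4 | x3 = a + b − a·b on (0.9000, 0.2000) = 0.9200
  x3 & (~x4 | x3) = a·b on (0.2000, 0.9200) = 0.1840
  ~(x3 & (~x4 | x3)) = 1 − 0.1840 = 0.8160
  → value = 0.8160
|0.8000 − 0.8160| = 0.016

0.016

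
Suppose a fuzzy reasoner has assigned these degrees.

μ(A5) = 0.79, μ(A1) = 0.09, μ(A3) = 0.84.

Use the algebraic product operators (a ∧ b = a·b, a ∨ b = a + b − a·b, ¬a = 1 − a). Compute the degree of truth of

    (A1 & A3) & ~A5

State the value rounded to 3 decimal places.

0.016

A1 & A3 = a·b on (0.0900, 0.8400) = 0.0756
~A5 = 1 − 0.7900 = 0.2100
(A1 & A3) & ~A5 = a·b on (0.0756, 0.2100) = 0.0159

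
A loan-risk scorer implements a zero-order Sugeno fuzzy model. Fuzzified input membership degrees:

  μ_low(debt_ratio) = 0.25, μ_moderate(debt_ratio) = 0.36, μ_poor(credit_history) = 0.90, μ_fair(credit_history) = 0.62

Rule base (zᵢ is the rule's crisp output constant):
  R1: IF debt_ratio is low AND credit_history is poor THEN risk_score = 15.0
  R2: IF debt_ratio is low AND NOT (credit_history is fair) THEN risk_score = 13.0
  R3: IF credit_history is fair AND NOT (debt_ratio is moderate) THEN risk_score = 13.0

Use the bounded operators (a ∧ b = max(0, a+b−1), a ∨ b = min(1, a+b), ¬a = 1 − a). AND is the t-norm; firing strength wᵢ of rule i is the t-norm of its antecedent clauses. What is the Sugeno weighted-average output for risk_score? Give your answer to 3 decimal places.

R1 (z=15.0): low=0.25, poor=0.90; AND[max(0, a+b−1)] → w = 0.15
R2 (z=13.0): low=0.25, ¬fair=1−0.62=0.38; AND[max(0, a+b−1)] → w = 0.00
R3 (z=13.0): fair=0.62, ¬moderate=1−0.36=0.64; AND[max(0, a+b−1)] → w = 0.26
Weighted average = (0.15·15.0 + 0.00·13.0 + 0.26·13.0) / (0.15 + 0.00 + 0.26)
  = 5.6300 / 0.4100 = 13.732

13.732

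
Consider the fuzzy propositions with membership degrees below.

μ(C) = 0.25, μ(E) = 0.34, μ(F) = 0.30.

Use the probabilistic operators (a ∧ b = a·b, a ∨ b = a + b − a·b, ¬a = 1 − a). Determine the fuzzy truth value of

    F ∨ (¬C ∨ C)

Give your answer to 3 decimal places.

¬C = 1 − 0.2500 = 0.7500
¬C ∨ C = a + b − a·b on (0.7500, 0.2500) = 0.8125
F ∨ (¬C ∨ C) = a + b − a·b on (0.3000, 0.8125) = 0.8688

0.869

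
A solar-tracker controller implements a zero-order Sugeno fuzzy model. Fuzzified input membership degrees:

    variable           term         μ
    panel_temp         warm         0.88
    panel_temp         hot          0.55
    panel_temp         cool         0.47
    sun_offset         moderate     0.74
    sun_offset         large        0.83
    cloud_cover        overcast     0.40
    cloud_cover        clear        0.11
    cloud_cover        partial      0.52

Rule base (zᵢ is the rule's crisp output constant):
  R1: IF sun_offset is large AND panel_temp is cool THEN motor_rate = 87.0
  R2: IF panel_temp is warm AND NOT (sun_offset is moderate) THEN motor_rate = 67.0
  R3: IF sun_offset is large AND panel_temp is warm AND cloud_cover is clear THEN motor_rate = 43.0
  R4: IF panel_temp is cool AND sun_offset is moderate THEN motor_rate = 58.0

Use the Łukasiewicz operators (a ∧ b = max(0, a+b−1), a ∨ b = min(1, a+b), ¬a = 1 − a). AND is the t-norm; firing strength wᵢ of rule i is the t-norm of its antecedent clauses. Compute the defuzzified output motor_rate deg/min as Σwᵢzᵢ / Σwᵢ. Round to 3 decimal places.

R1 (z=87.0): large=0.83, cool=0.47; AND[max(0, a+b−1)] → w = 0.30
R2 (z=67.0): warm=0.88, ¬moderate=1−0.74=0.26; AND[max(0, a+b−1)] → w = 0.14
R3 (z=43.0): large=0.83, warm=0.88, clear=0.11; AND[max(0, a+b−1)] → w = 0.00
R4 (z=58.0): cool=0.47, moderate=0.74; AND[max(0, a+b−1)] → w = 0.21
Weighted average = (0.30·87.0 + 0.14·67.0 + 0.00·43.0 + 0.21·58.0) / (0.30 + 0.14 + 0.00 + 0.21)
  = 47.6600 / 0.6500 = 73.323

73.323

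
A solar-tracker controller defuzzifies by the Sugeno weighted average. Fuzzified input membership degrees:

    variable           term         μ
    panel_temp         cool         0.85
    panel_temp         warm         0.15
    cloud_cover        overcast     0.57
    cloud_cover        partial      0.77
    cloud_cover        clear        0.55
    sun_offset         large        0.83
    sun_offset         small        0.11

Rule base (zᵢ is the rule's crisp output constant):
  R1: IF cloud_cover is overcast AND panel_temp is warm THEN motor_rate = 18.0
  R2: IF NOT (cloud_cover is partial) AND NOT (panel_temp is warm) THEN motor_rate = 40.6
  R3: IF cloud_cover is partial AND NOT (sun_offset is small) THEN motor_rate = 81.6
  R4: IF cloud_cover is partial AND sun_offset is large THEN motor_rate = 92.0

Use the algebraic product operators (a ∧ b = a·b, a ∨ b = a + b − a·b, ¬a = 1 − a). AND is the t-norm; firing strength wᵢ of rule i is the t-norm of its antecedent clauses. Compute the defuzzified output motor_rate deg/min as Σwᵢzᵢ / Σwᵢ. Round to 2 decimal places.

R1 (z=18.0): overcast=0.57, warm=0.15; AND[a·b] → w = 0.0855
R2 (z=40.6): ¬partial=1−0.77=0.23, ¬warm=1−0.15=0.85; AND[a·b] → w = 0.1955
R3 (z=81.6): partial=0.77, ¬small=1−0.11=0.89; AND[a·b] → w = 0.6853
R4 (z=92.0): partial=0.77, large=0.83; AND[a·b] → w = 0.6391
Weighted average = (0.0855·18.0 + 0.1955·40.6 + 0.6853·81.6 + 0.6391·92.0) / (0.0855 + 0.1955 + 0.6853 + 0.6391)
  = 124.1940 / 1.6054 = 77.36

77.36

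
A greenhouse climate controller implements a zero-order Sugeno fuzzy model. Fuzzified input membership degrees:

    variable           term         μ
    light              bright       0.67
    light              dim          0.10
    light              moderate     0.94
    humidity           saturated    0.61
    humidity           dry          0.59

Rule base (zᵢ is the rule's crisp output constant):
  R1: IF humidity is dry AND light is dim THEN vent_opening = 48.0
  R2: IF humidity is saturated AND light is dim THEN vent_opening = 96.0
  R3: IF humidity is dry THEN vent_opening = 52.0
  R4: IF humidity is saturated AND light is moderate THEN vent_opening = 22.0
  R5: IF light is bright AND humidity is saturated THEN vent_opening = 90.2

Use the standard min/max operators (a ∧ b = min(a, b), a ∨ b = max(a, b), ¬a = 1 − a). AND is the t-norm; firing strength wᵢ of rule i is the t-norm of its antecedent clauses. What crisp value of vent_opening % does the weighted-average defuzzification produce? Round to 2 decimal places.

R1 (z=48.0): dry=0.59, dim=0.10; AND[min(a, b)] → w = 0.10
R2 (z=96.0): saturated=0.61, dim=0.10; AND[min(a, b)] → w = 0.10
R3 (z=52.0): dry=0.59 → w = 0.59
R4 (z=22.0): saturated=0.61, moderate=0.94; AND[min(a, b)] → w = 0.61
R5 (z=90.2): bright=0.67, saturated=0.61; AND[min(a, b)] → w = 0.61
Weighted average = (0.10·48.0 + 0.10·96.0 + 0.59·52.0 + 0.61·22.0 + 0.61·90.2) / (0.10 + 0.10 + 0.59 + 0.61 + 0.61)
  = 113.5220 / 2.0100 = 56.48

56.48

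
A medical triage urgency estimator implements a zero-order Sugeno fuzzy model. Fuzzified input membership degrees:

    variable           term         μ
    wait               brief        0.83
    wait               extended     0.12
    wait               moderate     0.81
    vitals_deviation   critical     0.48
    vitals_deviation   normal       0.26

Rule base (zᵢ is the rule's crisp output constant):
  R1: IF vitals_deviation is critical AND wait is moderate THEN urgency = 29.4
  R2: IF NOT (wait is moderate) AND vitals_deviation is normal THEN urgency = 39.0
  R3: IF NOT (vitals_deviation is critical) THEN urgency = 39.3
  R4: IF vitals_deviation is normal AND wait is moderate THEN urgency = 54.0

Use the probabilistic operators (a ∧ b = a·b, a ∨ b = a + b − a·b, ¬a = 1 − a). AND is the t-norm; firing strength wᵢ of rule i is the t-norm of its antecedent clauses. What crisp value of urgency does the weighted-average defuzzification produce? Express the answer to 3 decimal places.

R1 (z=29.4): critical=0.48, moderate=0.81; AND[a·b] → w = 0.3888
R2 (z=39.0): ¬moderate=1−0.81=0.19, normal=0.26; AND[a·b] → w = 0.0494
R3 (z=39.3): ¬critical=1−0.48=0.52 → w = 0.5200
R4 (z=54.0): normal=0.26, moderate=0.81; AND[a·b] → w = 0.2106
Weighted average = (0.3888·29.4 + 0.0494·39.0 + 0.5200·39.3 + 0.2106·54.0) / (0.3888 + 0.0494 + 0.5200 + 0.2106)
  = 45.1657 / 1.1688 = 38.643

38.643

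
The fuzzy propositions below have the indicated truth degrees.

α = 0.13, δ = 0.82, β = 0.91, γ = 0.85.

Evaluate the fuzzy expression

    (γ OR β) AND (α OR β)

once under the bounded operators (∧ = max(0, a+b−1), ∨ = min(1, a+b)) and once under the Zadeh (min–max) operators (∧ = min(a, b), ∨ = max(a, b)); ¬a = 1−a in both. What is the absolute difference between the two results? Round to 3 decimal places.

Under bounded:
  γ OR β = min(1, a+b) on (0.85, 0.91) = 1.00
  α OR β = min(1, a+b) on (0.13, 0.91) = 1.00
  (γ OR β) AND (α OR β) = max(0, a+b−1) on (1.00, 1.00) = 1.00
  → value = 1.0000
Under Zadeh (min–max):
  γ OR β = max(a, b) on (0.85, 0.91) = 0.91
  α OR β = max(a, b) on (0.13, 0.91) = 0.91
  (γ OR β) AND (α OR β) = min(a, b) on (0.91, 0.91) = 0.91
  → value = 0.9100
|1.0000 − 0.9100| = 0.090

0.090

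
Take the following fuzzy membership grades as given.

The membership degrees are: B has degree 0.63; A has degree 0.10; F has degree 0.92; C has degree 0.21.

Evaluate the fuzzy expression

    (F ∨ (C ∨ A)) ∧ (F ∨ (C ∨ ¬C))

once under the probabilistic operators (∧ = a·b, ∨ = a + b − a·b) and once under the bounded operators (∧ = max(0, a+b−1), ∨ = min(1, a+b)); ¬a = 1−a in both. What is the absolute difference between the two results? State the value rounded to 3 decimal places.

0.069

Under probabilistic:
  C ∨ A = a + b − a·b on (0.2100, 0.1000) = 0.2890
  F ∨ (C ∨ A) = a + b − a·b on (0.9200, 0.2890) = 0.9431
  ¬C = 1 − 0.2100 = 0.7900
  C ∨ ¬C = a + b − a·b on (0.2100, 0.7900) = 0.8341
  F ∨ (C ∨ ¬C) = a + b − a·b on (0.9200, 0.8341) = 0.9867
  (F ∨ (C ∨ A)) ∧ (F ∨ (C ∨ ¬C)) = a·b on (0.9431, 0.9867) = 0.9306
  → value = 0.9306
Under bounded:
  C ∨ A = min(1, a+b) on (0.21, 0.10) = 0.31
  F ∨ (C ∨ A) = min(1, a+b) on (0.92, 0.31) = 1.00
  ¬C = 1 − 0.21 = 0.79
  C ∨ ¬C = min(1, a+b) on (0.21, 0.79) = 1.00
  F ∨ (C ∨ ¬C) = min(1, a+b) on (0.92, 1.00) = 1.00
  (F ∨ (C ∨ A)) ∧ (F ∨ (C ∨ ¬C)) = max(0, a+b−1) on (1.00, 1.00) = 1.00
  → value = 1.0000
|0.9306 − 1.0000| = 0.069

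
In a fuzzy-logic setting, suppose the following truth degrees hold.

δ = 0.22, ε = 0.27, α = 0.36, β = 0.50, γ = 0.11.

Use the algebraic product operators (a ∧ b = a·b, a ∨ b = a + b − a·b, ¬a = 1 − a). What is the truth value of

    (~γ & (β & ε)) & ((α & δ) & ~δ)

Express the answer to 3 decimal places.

~γ = 1 − 0.1100 = 0.8900
β & ε = a·b on (0.5000, 0.2700) = 0.1350
~γ & (β & ε) = a·b on (0.8900, 0.1350) = 0.1202
α & δ = a·b on (0.3600, 0.2200) = 0.0792
~δ = 1 − 0.2200 = 0.7800
(α & δ) & ~δ = a·b on (0.0792, 0.7800) = 0.0618
(~γ & (β & ε)) & ((α & δ) & ~δ) = a·b on (0.1202, 0.0618) = 0.0074

0.007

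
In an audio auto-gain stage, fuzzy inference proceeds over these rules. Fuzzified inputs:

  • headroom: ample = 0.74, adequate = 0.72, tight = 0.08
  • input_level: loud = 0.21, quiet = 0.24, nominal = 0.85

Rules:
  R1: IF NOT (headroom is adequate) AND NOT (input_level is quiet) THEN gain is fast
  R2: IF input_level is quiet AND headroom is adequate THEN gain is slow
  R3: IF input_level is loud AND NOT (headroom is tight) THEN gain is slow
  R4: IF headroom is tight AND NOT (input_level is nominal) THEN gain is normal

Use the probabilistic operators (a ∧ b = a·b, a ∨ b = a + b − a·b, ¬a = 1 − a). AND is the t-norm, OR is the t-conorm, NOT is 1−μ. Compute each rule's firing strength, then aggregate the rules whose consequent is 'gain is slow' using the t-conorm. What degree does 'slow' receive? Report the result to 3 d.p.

R1: ¬adequate=1−0.72=0.28, ¬quiet=1−0.24=0.76; AND[a·b] → w = 0.2128
R2: quiet=0.24, adequate=0.72; AND[a·b] → w = 0.1728
R3: loud=0.21, ¬tight=1−0.08=0.92; AND[a·b] → w = 0.1932
R4: tight=0.08, ¬nominal=1−0.85=0.15; AND[a·b] → w = 0.0120
Rules with consequent 'slow': {R2, R3} → strengths 0.1728, 0.1932
Aggregate via t-conorm [a + b − a·b]: 0.3326

0.333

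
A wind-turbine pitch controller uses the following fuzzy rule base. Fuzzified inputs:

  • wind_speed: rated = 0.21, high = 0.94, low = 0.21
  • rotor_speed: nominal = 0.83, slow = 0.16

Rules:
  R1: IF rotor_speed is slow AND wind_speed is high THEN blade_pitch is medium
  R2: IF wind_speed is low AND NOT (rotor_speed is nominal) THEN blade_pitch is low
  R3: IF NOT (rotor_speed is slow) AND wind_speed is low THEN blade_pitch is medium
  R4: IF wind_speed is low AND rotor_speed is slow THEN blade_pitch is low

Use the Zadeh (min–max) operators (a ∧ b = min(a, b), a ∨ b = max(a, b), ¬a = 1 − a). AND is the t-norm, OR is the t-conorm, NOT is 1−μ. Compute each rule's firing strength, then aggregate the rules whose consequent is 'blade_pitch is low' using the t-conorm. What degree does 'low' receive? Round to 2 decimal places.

0.17

R1: slow=0.16, high=0.94; AND[min(a, b)] → w = 0.16
R2: low=0.21, ¬nominal=1−0.83=0.17; AND[min(a, b)] → w = 0.17
R3: ¬slow=1−0.16=0.84, low=0.21; AND[min(a, b)] → w = 0.21
R4: low=0.21, slow=0.16; AND[min(a, b)] → w = 0.16
Rules with consequent 'low': {R2, R4} → strengths 0.17, 0.16
Aggregate via t-conorm [max(a, b)]: 0.17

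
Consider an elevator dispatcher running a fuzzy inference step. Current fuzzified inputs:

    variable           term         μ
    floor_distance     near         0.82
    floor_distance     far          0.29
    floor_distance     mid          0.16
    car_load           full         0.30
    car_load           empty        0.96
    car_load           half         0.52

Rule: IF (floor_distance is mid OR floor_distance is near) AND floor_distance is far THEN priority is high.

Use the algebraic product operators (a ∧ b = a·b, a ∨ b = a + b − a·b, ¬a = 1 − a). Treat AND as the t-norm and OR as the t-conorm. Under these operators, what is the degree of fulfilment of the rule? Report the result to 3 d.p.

0.246

firing strength: (mid=0.16 OR near=0.82) = 0.8488; AND[a·b] with far=0.29 → w = 0.2462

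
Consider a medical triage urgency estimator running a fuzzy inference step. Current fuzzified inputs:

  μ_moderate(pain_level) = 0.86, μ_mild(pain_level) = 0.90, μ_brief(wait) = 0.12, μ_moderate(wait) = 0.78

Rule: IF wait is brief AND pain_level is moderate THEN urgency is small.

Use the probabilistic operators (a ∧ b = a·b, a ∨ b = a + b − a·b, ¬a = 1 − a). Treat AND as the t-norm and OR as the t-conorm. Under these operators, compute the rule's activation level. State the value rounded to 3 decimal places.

firing strength: brief=0.12, moderate=0.86; AND[a·b] → w = 0.1032

0.103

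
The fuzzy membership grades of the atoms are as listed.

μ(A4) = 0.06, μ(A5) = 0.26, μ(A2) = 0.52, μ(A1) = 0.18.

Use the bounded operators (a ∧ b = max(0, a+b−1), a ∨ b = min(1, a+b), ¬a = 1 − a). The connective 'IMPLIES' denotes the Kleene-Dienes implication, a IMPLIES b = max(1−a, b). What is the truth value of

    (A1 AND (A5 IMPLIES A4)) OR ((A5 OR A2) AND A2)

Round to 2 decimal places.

0.30

A5 IMPLIES A4  [Kleene-Dienes: max(1−a, b)] with a=0.26, b=0.06 → 0.74
A1 AND (A5 IMPLIES A4) = max(0, a+b−1) on (0.18, 0.74) = 0.00
A5 OR A2 = min(1, a+b) on (0.26, 0.52) = 0.78
(A5 OR A2) AND A2 = max(0, a+b−1) on (0.78, 0.52) = 0.30
(A1 AND (A5 IMPLIES A4)) OR ((A5 OR A2) AND A2) = min(1, a+b) on (0.00, 0.30) = 0.30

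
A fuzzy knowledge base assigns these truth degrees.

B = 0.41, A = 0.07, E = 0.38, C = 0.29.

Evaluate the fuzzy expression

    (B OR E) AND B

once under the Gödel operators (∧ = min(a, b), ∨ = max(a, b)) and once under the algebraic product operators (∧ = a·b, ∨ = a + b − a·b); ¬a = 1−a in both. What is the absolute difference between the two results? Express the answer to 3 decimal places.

0.150

Under Gödel:
  B OR E = max(a, b) on (0.41, 0.38) = 0.41
  (B OR E) AND B = min(a, b) on (0.41, 0.41) = 0.41
  → value = 0.4100
Under algebraic product:
  B OR E = a + b − a·b on (0.4100, 0.3800) = 0.6342
  (B OR E) AND B = a·b on (0.6342, 0.4100) = 0.2600
  → value = 0.2600
|0.4100 − 0.2600| = 0.150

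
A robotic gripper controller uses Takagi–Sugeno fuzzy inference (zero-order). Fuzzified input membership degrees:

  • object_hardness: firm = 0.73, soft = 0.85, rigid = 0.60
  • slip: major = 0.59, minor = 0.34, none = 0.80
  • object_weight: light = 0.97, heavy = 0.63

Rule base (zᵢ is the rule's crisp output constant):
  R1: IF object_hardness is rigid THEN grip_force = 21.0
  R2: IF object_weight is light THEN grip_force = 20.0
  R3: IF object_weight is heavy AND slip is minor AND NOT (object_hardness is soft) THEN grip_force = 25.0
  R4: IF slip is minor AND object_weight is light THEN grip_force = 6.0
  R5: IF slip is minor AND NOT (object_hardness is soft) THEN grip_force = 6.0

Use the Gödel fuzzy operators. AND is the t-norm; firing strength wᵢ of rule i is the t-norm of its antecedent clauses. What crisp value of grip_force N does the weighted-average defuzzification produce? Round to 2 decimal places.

R1 (z=21.0): rigid=0.60 → w = 0.60
R2 (z=20.0): light=0.97 → w = 0.97
R3 (z=25.0): heavy=0.63, minor=0.34, ¬soft=1−0.85=0.15; AND[min(a, b)] → w = 0.15
R4 (z=6.0): minor=0.34, light=0.97; AND[min(a, b)] → w = 0.34
R5 (z=6.0): minor=0.34, ¬soft=1−0.85=0.15; AND[min(a, b)] → w = 0.15
Weighted average = (0.60·21.0 + 0.97·20.0 + 0.15·25.0 + 0.34·6.0 + 0.15·6.0) / (0.60 + 0.97 + 0.15 + 0.34 + 0.15)
  = 38.6900 / 2.2100 = 17.51

17.51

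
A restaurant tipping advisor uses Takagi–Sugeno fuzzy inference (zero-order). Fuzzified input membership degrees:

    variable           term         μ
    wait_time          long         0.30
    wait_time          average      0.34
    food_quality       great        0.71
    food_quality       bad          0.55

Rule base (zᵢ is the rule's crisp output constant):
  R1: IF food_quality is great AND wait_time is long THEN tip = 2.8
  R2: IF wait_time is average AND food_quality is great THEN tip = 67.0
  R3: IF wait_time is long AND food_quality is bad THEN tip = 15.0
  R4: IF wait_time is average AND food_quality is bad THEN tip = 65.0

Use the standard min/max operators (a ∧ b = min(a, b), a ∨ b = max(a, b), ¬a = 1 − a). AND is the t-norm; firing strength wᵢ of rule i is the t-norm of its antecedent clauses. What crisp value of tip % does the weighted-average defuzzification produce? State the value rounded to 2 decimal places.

R1 (z=2.8): great=0.71, long=0.30; AND[min(a, b)] → w = 0.30
R2 (z=67.0): average=0.34, great=0.71; AND[min(a, b)] → w = 0.34
R3 (z=15.0): long=0.30, bad=0.55; AND[min(a, b)] → w = 0.30
R4 (z=65.0): average=0.34, bad=0.55; AND[min(a, b)] → w = 0.34
Weighted average = (0.30·2.8 + 0.34·67.0 + 0.30·15.0 + 0.34·65.0) / (0.30 + 0.34 + 0.30 + 0.34)
  = 50.2200 / 1.2800 = 39.23

39.23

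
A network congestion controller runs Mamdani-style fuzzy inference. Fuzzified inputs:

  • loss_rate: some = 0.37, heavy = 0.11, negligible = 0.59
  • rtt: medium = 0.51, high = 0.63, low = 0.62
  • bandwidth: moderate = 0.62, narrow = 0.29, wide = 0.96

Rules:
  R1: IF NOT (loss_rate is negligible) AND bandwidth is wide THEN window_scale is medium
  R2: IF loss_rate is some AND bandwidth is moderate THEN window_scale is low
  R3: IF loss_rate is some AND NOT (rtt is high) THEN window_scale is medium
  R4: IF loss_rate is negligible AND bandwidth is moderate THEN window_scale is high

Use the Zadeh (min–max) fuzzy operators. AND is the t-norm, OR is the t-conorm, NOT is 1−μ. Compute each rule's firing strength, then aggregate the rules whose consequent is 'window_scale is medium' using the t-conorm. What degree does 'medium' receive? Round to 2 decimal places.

R1: ¬negligible=1−0.59=0.41, wide=0.96; AND[min(a, b)] → w = 0.41
R2: some=0.37, moderate=0.62; AND[min(a, b)] → w = 0.37
R3: some=0.37, ¬high=1−0.63=0.37; AND[min(a, b)] → w = 0.37
R4: negligible=0.59, moderate=0.62; AND[min(a, b)] → w = 0.59
Rules with consequent 'medium': {R1, R3} → strengths 0.41, 0.37
Aggregate via t-conorm [max(a, b)]: 0.41

0.41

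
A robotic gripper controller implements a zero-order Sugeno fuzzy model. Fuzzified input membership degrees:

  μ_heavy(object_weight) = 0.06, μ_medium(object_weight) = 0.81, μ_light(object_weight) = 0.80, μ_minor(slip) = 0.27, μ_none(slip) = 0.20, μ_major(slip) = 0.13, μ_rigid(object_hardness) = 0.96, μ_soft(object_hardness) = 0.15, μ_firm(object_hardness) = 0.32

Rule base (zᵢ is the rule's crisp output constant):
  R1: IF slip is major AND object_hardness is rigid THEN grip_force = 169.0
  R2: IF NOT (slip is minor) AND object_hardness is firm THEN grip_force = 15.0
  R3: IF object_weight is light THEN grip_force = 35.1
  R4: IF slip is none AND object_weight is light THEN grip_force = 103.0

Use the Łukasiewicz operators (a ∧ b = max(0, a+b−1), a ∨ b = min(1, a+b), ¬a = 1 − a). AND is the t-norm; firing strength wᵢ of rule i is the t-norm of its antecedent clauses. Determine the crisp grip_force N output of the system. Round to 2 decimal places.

46.85

R1 (z=169.0): major=0.13, rigid=0.96; AND[max(0, a+b−1)] → w = 0.09
R2 (z=15.0): ¬minor=1−0.27=0.73, firm=0.32; AND[max(0, a+b−1)] → w = 0.05
R3 (z=35.1): light=0.80 → w = 0.80
R4 (z=103.0): none=0.20, light=0.80; AND[max(0, a+b−1)] → w = 0.00
Weighted average = (0.09·169.0 + 0.05·15.0 + 0.80·35.1 + 0.00·103.0) / (0.09 + 0.05 + 0.80 + 0.00)
  = 44.0400 / 0.9400 = 46.85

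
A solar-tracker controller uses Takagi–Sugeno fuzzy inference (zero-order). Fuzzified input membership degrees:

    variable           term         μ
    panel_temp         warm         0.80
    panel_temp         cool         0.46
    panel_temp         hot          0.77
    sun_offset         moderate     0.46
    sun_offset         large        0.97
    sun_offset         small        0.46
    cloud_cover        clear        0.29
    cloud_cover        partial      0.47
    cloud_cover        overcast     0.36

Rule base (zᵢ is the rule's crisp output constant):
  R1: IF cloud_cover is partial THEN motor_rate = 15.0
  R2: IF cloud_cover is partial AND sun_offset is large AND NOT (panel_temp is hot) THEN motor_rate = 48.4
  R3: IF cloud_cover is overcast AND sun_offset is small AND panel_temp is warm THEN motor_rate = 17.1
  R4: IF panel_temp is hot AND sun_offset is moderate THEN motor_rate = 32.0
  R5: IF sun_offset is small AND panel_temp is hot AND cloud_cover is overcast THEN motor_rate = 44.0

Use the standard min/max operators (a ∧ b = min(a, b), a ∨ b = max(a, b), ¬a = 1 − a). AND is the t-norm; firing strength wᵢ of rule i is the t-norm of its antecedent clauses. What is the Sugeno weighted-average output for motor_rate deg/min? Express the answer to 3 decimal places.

29.201

R1 (z=15.0): partial=0.47 → w = 0.47
R2 (z=48.4): partial=0.47, large=0.97, ¬hot=1−0.77=0.23; AND[min(a, b)] → w = 0.23
R3 (z=17.1): overcast=0.36, small=0.46, warm=0.80; AND[min(a, b)] → w = 0.36
R4 (z=32.0): hot=0.77, moderate=0.46; AND[min(a, b)] → w = 0.46
R5 (z=44.0): small=0.46, hot=0.77, overcast=0.36; AND[min(a, b)] → w = 0.36
Weighted average = (0.47·15.0 + 0.23·48.4 + 0.36·17.1 + 0.46·32.0 + 0.36·44.0) / (0.47 + 0.23 + 0.36 + 0.46 + 0.36)
  = 54.8980 / 1.8800 = 29.201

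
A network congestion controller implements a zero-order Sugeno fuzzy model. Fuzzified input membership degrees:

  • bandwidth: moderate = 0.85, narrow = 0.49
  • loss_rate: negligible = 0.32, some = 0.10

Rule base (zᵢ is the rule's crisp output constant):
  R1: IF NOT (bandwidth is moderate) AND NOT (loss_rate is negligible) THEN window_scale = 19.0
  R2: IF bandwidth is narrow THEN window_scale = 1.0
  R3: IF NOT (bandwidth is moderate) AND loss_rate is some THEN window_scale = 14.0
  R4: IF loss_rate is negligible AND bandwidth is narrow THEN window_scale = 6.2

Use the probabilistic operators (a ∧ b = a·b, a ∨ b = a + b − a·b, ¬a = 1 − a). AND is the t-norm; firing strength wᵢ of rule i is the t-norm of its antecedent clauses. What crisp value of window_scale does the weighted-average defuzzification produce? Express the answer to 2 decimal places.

4.73

R1 (z=19.0): ¬moderate=1−0.85=0.15, ¬negligible=1−0.32=0.68; AND[a·b] → w = 0.1020
R2 (z=1.0): narrow=0.49 → w = 0.4900
R3 (z=14.0): ¬moderate=1−0.85=0.15, some=0.10; AND[a·b] → w = 0.0150
R4 (z=6.2): negligible=0.32, narrow=0.49; AND[a·b] → w = 0.1568
Weighted average = (0.1020·19.0 + 0.4900·1.0 + 0.0150·14.0 + 0.1568·6.2) / (0.1020 + 0.4900 + 0.0150 + 0.1568)
  = 3.6102 / 0.7638 = 4.73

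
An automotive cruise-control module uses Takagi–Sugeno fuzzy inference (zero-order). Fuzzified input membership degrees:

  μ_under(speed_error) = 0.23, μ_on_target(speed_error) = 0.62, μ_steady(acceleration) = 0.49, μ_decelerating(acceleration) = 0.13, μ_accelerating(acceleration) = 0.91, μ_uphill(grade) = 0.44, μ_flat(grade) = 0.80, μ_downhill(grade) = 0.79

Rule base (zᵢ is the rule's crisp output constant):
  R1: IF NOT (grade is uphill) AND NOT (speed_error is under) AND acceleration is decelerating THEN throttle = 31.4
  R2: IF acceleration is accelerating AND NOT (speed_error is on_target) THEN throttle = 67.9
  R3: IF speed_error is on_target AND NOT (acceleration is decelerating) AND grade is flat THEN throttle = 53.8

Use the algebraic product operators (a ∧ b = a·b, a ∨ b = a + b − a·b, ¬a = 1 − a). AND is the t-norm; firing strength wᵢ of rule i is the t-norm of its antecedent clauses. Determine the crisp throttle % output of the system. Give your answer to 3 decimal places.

58.144

R1 (z=31.4): ¬uphill=1−0.44=0.56, ¬under=1−0.23=0.77, decelerating=0.13; AND[a·b] → w = 0.0561
R2 (z=67.9): accelerating=0.91, ¬on_target=1−0.62=0.38; AND[a·b] → w = 0.3458
R3 (z=53.8): on_target=0.62, ¬decelerating=1−0.13=0.87, flat=0.80; AND[a·b] → w = 0.4315
Weighted average = (0.0561·31.4 + 0.3458·67.9 + 0.4315·53.8) / (0.0561 + 0.3458 + 0.4315)
  = 48.4558 / 0.8334 = 58.144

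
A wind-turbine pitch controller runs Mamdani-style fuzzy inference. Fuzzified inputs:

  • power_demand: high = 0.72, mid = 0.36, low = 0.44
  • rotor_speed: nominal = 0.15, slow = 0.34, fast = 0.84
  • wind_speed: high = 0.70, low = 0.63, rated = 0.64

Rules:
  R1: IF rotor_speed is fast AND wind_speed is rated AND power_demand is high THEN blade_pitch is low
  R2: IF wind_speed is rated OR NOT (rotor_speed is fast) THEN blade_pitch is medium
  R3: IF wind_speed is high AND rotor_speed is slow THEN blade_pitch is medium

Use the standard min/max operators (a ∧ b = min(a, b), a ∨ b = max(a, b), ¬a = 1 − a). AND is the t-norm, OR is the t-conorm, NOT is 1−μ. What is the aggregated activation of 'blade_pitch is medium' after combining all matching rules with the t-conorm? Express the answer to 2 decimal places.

0.64

R1: fast=0.84, rated=0.64, high=0.72; AND[min(a, b)] → w = 0.64
R2: rated=0.64, ¬fast=1−0.84=0.16; OR[max(a, b)] → w = 0.64
R3: high=0.70, slow=0.34; AND[min(a, b)] → w = 0.34
Rules with consequent 'medium': {R2, R3} → strengths 0.64, 0.34
Aggregate via t-conorm [max(a, b)]: 0.64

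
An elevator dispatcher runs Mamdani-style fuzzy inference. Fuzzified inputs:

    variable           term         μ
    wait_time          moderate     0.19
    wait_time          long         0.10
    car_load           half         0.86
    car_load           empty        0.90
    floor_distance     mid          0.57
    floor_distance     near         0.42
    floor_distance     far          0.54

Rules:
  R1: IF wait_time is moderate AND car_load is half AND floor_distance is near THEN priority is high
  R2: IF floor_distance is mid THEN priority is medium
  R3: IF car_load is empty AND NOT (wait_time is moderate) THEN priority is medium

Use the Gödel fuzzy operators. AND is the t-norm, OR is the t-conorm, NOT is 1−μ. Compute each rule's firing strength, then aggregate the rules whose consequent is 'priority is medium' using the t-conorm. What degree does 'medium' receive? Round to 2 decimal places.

0.81

R1: moderate=0.19, half=0.86, near=0.42; AND[min(a, b)] → w = 0.19
R2: mid=0.57 → w = 0.57
R3: empty=0.90, ¬moderate=1−0.19=0.81; AND[min(a, b)] → w = 0.81
Rules with consequent 'medium': {R2, R3} → strengths 0.57, 0.81
Aggregate via t-conorm [max(a, b)]: 0.81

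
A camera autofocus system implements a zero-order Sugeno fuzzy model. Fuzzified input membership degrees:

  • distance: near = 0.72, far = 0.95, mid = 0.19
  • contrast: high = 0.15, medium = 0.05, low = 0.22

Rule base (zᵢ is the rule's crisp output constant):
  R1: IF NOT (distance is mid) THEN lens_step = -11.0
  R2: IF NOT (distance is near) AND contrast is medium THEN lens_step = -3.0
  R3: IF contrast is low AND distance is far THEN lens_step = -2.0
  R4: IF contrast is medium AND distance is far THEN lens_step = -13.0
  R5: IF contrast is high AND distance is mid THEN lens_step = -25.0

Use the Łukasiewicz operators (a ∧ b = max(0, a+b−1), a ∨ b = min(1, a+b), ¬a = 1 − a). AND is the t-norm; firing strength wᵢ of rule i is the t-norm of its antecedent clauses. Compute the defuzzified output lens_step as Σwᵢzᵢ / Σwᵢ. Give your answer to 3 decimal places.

R1 (z=-11.0): ¬mid=1−0.19=0.81 → w = 0.81
R2 (z=-3.0): ¬near=1−0.72=0.28, medium=0.05; AND[max(0, a+b−1)] → w = 0.00
R3 (z=-2.0): low=0.22, far=0.95; AND[max(0, a+b−1)] → w = 0.17
R4 (z=-13.0): medium=0.05, far=0.95; AND[max(0, a+b−1)] → w = 0.00
R5 (z=-25.0): high=0.15, mid=0.19; AND[max(0, a+b−1)] → w = 0.00
Weighted average = (0.81·-11.0 + 0.00·-3.0 + 0.17·-2.0 + 0.00·-13.0 + 0.00·-25.0) / (0.81 + 0.00 + 0.17 + 0.00 + 0.00)
  = -9.2500 / 0.9800 = -9.439

-9.439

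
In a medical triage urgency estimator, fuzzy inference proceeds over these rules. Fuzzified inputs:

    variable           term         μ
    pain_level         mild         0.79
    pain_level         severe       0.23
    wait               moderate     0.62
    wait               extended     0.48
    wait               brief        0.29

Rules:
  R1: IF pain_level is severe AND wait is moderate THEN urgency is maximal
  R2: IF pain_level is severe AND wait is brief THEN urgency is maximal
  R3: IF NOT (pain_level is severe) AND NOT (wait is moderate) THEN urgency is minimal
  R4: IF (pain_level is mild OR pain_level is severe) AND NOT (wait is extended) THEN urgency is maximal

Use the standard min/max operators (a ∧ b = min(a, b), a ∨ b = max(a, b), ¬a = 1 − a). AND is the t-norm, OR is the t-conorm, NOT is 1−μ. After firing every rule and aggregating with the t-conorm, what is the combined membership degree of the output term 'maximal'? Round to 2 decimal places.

R1: severe=0.23, moderate=0.62; AND[min(a, b)] → w = 0.23
R2: severe=0.23, brief=0.29; AND[min(a, b)] → w = 0.23
R3: ¬severe=1−0.23=0.77, ¬moderate=1−0.62=0.38; AND[min(a, b)] → w = 0.38
R4: (mild=0.79 OR severe=0.23) = 0.79; AND[min(a, b)] with ¬extended=1−0.48=0.52 → w = 0.52
Rules with consequent 'maximal': {R1, R2, R4} → strengths 0.23, 0.23, 0.52
Aggregate via t-conorm [max(a, b)]: 0.52

0.52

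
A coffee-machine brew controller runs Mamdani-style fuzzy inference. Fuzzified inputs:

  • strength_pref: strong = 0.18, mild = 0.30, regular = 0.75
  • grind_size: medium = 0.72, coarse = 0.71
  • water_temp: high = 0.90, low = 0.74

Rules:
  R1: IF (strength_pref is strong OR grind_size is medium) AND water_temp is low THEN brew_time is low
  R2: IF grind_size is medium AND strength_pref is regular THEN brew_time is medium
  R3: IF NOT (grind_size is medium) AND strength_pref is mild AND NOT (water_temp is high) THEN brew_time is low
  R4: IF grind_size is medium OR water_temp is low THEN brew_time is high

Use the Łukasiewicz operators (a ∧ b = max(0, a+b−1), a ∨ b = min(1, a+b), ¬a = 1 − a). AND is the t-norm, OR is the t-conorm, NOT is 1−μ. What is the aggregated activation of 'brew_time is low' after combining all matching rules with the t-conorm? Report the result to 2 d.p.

R1: (strong=0.18 OR medium=0.72) = 0.90; AND[max(0, a+b−1)] with low=0.74 → w = 0.64
R2: medium=0.72, regular=0.75; AND[max(0, a+b−1)] → w = 0.47
R3: ¬medium=1−0.72=0.28, mild=0.30, ¬high=1−0.90=0.10; AND[max(0, a+b−1)] → w = 0.00
R4: medium=0.72, low=0.74; OR[min(1, a+b)] → w = 1.00
Rules with consequent 'low': {R1, R3} → strengths 0.64, 0.00
Aggregate via t-conorm [min(1, a+b)]: 0.64

0.64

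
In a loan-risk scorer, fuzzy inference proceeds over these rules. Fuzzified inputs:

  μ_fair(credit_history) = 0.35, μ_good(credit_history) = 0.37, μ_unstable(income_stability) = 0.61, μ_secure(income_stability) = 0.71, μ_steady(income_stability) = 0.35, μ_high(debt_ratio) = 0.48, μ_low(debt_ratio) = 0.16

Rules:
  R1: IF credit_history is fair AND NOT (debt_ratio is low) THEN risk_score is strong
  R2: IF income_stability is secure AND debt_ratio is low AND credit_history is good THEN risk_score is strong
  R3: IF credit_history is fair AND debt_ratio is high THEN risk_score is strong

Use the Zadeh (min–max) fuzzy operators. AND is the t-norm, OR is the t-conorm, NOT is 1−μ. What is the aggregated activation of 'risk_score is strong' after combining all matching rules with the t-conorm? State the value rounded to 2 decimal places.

R1: fair=0.35, ¬low=1−0.16=0.84; AND[min(a, b)] → w = 0.35
R2: secure=0.71, low=0.16, good=0.37; AND[min(a, b)] → w = 0.16
R3: fair=0.35, high=0.48; AND[min(a, b)] → w = 0.35
Rules with consequent 'strong': {R1, R2, R3} → strengths 0.35, 0.16, 0.35
Aggregate via t-conorm [max(a, b)]: 0.35

0.35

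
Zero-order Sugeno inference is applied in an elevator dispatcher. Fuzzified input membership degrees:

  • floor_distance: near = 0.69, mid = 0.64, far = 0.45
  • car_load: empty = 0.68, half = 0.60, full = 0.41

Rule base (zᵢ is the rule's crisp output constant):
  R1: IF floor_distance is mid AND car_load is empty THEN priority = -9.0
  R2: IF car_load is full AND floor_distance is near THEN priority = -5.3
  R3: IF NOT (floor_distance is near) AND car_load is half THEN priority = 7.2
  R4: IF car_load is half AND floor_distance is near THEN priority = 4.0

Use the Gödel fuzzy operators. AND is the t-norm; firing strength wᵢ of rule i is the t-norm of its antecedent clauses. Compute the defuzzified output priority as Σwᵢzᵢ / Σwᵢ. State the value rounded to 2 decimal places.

-1.68

R1 (z=-9.0): mid=0.64, empty=0.68; AND[min(a, b)] → w = 0.64
R2 (z=-5.3): full=0.41, near=0.69; AND[min(a, b)] → w = 0.41
R3 (z=7.2): ¬near=1−0.69=0.31, half=0.60; AND[min(a, b)] → w = 0.31
R4 (z=4.0): half=0.60, near=0.69; AND[min(a, b)] → w = 0.60
Weighted average = (0.64·-9.0 + 0.41·-5.3 + 0.31·7.2 + 0.60·4.0) / (0.64 + 0.41 + 0.31 + 0.60)
  = -3.3010 / 1.9600 = -1.68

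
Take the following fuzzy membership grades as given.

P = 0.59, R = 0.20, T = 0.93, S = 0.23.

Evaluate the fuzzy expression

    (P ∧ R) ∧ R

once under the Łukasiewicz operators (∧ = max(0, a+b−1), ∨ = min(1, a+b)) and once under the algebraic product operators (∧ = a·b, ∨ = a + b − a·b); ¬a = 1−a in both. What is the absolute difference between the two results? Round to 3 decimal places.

0.024

Under Łukasiewicz:
  P ∧ R = max(0, a+b−1) on (0.59, 0.20) = 0.00
  (P ∧ R) ∧ R = max(0, a+b−1) on (0.00, 0.20) = 0.00
  → value = 0.0000
Under algebraic product:
  P ∧ R = a·b on (0.5900, 0.2000) = 0.1180
  (P ∧ R) ∧ R = a·b on (0.1180, 0.2000) = 0.0236
  → value = 0.0236
|0.0000 − 0.0236| = 0.024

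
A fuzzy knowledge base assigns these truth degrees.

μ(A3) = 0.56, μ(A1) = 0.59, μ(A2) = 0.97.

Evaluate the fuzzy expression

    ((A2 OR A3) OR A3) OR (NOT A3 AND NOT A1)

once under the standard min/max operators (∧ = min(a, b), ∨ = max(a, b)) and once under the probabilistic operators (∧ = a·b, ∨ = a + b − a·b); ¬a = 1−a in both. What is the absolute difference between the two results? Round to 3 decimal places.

0.025

Under standard min/max:
  A2 OR A3 = max(a, b) on (0.97, 0.56) = 0.97
  (A2 OR A3) OR A3 = max(a, b) on (0.97, 0.56) = 0.97
  NOT A3 = 1 − 0.56 = 0.44
  NOT A1 = 1 − 0.59 = 0.41
  NOT A3 AND NOT A1 = min(a, b) on (0.44, 0.41) = 0.41
  ((A2 OR A3) OR A3) OR (NOT A3 AND NOT A1) = max(a, b) on (0.97, 0.41) = 0.97
  → value = 0.9700
Under probabilistic:
  A2 OR A3 = a + b − a·b on (0.9700, 0.5600) = 0.9868
  (A2 OR A3) OR A3 = a + b − a·b on (0.9868, 0.5600) = 0.9942
  NOT A3 = 1 − 0.5600 = 0.4400
  NOT A1 = 1 − 0.5900 = 0.4100
  NOT A3 AND NOT A1 = a·b on (0.4400, 0.4100) = 0.1804
  ((A2 OR A3) OR A3) OR (NOT A3 AND NOT A1) = a + b − a·b on (0.9942, 0.1804) = 0.9952
  → value = 0.9952
|0.9700 − 0.9952| = 0.025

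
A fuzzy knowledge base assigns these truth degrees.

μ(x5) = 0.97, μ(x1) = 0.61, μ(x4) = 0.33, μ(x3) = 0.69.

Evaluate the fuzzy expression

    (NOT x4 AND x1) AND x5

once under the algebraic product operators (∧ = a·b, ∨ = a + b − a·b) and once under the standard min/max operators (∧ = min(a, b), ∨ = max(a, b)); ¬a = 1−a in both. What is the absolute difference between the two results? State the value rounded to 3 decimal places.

Under algebraic product:
  NOT x4 = 1 − 0.3300 = 0.6700
  NOT x4 AND x1 = a·b on (0.6700, 0.6100) = 0.4087
  (NOT x4 AND x1) AND x5 = a·b on (0.4087, 0.9700) = 0.3964
  → value = 0.3964
Under standard min/max:
  NOT x4 = 1 − 0.33 = 0.67
  NOT x4 AND x1 = min(a, b) on (0.67, 0.61) = 0.61
  (NOT x4 AND x1) AND x5 = min(a, b) on (0.61, 0.97) = 0.61
  → value = 0.6100
|0.3964 − 0.6100| = 0.214

0.214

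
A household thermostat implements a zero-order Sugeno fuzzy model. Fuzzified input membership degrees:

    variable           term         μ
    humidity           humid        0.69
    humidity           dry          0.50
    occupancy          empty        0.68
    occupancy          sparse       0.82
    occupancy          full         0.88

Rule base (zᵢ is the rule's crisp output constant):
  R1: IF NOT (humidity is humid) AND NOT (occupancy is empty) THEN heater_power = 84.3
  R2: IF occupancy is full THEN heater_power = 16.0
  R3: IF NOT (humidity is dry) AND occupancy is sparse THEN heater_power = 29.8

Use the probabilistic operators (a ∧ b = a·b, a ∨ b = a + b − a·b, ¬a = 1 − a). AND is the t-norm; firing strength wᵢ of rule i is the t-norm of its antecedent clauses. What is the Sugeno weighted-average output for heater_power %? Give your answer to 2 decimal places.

R1 (z=84.3): ¬humid=1−0.69=0.31, ¬empty=1−0.68=0.32; AND[a·b] → w = 0.0992
R2 (z=16.0): full=0.88 → w = 0.8800
R3 (z=29.8): ¬dry=1−0.50=0.50, sparse=0.82; AND[a·b] → w = 0.4100
Weighted average = (0.0992·84.3 + 0.8800·16.0 + 0.4100·29.8) / (0.0992 + 0.8800 + 0.4100)
  = 34.6606 / 1.3892 = 24.95

24.95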